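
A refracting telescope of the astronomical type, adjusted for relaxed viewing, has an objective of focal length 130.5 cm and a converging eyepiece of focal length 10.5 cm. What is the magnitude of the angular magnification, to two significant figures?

|M| = f_obj/|f_eye| = 130.5/10.5 = 12.429.

12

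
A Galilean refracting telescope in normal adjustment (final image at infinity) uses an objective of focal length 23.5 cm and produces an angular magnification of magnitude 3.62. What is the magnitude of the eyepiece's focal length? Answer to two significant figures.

|M| = f_obj/|f_eye|, so |f_eye| = f_obj/|M| = 23.5/3.62 = 6.492 cm.
(The eyepiece is diverging, so its signed focal length is -6.492 cm.)

6.5 cm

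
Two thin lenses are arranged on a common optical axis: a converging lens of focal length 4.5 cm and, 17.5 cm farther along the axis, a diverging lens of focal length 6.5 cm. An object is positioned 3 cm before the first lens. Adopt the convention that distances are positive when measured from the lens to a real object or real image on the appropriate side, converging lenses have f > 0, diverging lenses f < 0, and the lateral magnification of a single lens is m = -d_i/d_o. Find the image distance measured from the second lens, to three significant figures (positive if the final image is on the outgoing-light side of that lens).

-5.22 cm

Applying the thin-lens equation to the first lens, 1/4.5 = 1/3 + 1/d_i1, which gives d_i1 = -9.000 cm.
With d_i1 < 0 the first image is virtual and lies on the object side; the object distance for lens 2 is d_o2 = 17.5 - (-9.000) = 26.500 cm.
Applying the thin-lens equation again with f_2 = -6.5 cm and d_o2 = 26.500 cm gives d_i2 = -5.220 cm.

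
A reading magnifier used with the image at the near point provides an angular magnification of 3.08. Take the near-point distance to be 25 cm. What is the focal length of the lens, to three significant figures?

For the image at the near point, M = 1 + D/f.
f = D/(M - 1) = 25/(3.08 - 1) = 12.019 cm.

12.0 cm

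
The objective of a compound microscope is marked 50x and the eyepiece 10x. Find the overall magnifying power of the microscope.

The overall magnification of a compound microscope is the product of the objective and eyepiece magnifications:
M = M_obj x M_eye = 50 x 10 = 500.

500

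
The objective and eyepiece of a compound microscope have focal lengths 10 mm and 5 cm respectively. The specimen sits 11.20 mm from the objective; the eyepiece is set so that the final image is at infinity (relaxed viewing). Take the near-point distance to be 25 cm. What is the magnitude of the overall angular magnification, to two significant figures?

42

Convert to cm: f_obj = 10 mm = 1 cm; d_o = 11.20 mm = 1.12 cm.
Objective: 1/d_i = 1/f_obj - 1/d_o = 1/1 - 1/1.12 = 0.10714 cm^-1, so d_i = 9.333 cm.
m_obj = -d_i/d_o = -9.333/1.12 = -8.333.
Eyepiece angular magnification (image at infinity): M_eye = D/f_e = 25/5 = 5.000.
Overall M = m_obj x M_eye = (-8.333)(5.000) = -41.67.
|M| = 41.67.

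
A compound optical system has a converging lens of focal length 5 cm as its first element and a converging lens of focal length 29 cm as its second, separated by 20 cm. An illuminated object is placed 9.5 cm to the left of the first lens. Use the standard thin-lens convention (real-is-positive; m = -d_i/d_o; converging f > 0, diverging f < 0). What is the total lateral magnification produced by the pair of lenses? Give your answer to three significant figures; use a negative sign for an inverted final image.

Applying the thin-lens equation to the first lens, 1/5 = 1/9.5 + 1/d_i1, which gives d_i1 = 10.556 cm.
Its lateral magnification is m_1 = -d_i1/d_o1 = -(10.556)/9.5 = -1.1111.
Object distance for lens 2: d_o2 = 20 - 10.556 = 9.444 cm.
Applying the thin-lens equation again with f_2 = 29 cm and d_o2 = 9.444 cm gives d_i2 = -14.006 cm.
m_2 = -(-14.006)/(9.444) = 1.4830.
Total m = m_1 x m_2 = (-1.1111)(1.4830) = -1.6477.

-1.65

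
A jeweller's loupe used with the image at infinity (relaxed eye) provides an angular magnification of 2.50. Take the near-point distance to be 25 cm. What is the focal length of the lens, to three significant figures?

10.0 cm

For the image at infinity, M = D/f.
f = D/M = 25/2.5 = 10.000 cm.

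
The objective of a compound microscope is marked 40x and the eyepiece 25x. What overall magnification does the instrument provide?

The overall magnification of a compound microscope is the product of the objective and eyepiece magnifications:
M = M_obj x M_eye = 40 x 25 = 1000.

1000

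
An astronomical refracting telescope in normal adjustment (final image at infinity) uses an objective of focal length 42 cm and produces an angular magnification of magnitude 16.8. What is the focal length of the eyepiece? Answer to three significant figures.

|M| = f_obj/f_eye, so f_eye = f_obj/|M| = 42/16.8 = 2.500 cm.

2.50 cm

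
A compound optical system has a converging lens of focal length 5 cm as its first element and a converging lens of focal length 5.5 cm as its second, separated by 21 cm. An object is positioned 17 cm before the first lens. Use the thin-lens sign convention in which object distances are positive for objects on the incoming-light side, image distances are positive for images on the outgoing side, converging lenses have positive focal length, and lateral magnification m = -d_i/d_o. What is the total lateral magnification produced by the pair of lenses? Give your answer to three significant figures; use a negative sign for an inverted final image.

Lens 1: 1/d_i1 = 1/f_1 - 1/d_o1 = 1/5 - 1/17 = 0.14118 cm^-1, so d_i1 = 7.083 cm.
m_1 = -(7.083)/17 = -0.4167.
That image sits 13.917 cm in front of the second lens, so d_o2 = 13.917 cm.
Lens 2: 1/d_i2 = 1/f_2 - 1/d_o2 = 1/5.5 - 1/(13.917) = 0.10996 cm^-1, so d_i2 = 9.094 cm.
m_2 = -(9.094)/(13.917) = -0.6535.
The system's lateral magnification is m_1 m_2 = (-0.4167)(-0.6535) = 0.2723.

0.272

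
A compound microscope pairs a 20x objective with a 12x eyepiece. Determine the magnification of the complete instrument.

The overall magnification of a compound microscope is the product of the objective and eyepiece magnifications:
M = M_obj x M_eye = 20 x 12 = 240.

240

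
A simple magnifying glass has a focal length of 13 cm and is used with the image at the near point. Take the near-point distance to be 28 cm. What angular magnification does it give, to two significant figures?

3.2

M = 1 + D/f = 1 + 28/13 = 3.154.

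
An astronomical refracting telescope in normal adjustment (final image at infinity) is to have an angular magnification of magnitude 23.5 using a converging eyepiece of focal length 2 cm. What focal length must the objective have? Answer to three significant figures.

47.0 cm

|M| = f_obj/|f_eye|, so f_obj = |M| x |f_eye| = 23.5 x 2 = 47.000 cm.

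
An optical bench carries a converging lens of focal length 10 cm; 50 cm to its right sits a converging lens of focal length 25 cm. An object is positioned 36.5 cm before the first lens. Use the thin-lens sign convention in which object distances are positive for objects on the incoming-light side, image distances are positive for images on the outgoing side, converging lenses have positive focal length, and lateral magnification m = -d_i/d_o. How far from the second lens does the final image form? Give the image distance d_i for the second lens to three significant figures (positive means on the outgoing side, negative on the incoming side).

Lens 1: 1/d_i1 = 1/f_1 - 1/d_o1 = 1/10 - 1/36.5 = 0.07260 cm^-1, so d_i1 = 13.774 cm.
That image sits 36.226 cm in front of the second lens, so d_o2 = 36.226 cm.
Lens 2: 1/d_i2 = 1/f_2 - 1/d_o2 = 1/25 - 1/(36.226) = 0.01240 cm^-1, so d_i2 = 80.672 cm.

80.7 cm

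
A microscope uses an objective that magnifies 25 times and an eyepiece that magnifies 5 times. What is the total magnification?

125

The overall magnification of a compound microscope is the product of the objective and eyepiece magnifications:
M = M_obj x M_eye = 25 x 5 = 125.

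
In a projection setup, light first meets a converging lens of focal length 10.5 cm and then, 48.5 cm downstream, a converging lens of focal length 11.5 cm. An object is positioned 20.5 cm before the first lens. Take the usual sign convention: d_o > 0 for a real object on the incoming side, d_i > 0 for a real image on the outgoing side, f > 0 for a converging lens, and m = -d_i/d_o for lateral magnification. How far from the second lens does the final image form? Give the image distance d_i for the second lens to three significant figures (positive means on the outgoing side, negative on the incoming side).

20.0 cm

Lens 1: 1/d_i1 = 1/f_1 - 1/d_o1 = 1/10.5 - 1/20.5 = 0.04646 cm^-1, so d_i1 = 21.525 cm.
Object distance for lens 2: d_o2 = 48.5 - 21.525 = 26.975 cm.
Lens 2: 1/d_i2 = 1/f_2 - 1/d_o2 = 1/11.5 - 1/(26.975) = 0.04989 cm^-1, so d_i2 = 20.046 cm.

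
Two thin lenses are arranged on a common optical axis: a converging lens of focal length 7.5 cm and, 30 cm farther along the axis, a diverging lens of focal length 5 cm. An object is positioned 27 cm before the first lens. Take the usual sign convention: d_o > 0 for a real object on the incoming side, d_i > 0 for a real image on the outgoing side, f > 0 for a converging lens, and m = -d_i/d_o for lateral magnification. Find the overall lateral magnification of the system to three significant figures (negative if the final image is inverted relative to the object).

Applying the thin-lens equation to the first lens, 1/7.5 = 1/27 + 1/d_i1, which gives d_i1 = 10.385 cm.
Its lateral magnification is m_1 = -d_i1/d_o1 = -(10.385)/27 = -0.3846.
The intermediate image is 10.385 cm to the right of lens 1, so d_o2 = L - d_i1 = 30 - 10.385 = 19.615 cm.
Applying the thin-lens equation again with f_2 = -5 cm and d_o2 = 19.615 cm gives d_i2 = -3.984 cm.
m_2 = -(-3.984)/(19.615) = 0.2031.
Overall magnification: m = m_1 m_2 = -0.0781.

-0.0781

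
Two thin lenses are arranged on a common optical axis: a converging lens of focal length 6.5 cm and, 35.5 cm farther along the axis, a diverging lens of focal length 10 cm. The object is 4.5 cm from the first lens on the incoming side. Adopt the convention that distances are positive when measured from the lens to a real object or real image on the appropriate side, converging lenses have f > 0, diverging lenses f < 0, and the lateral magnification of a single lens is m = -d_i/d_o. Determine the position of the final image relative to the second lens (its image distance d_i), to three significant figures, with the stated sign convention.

-8.34 cm

Applying the thin-lens equation to the first lens, 1/6.5 = 1/4.5 + 1/d_i1, which gives d_i1 = -14.625 cm.
The intermediate image is virtual, 14.625 cm to the left of lens 1, so d_o2 = L - d_i1 = 35.5 - (-14.625) = 50.125 cm.
Applying the thin-lens equation again with f_2 = -10 cm and d_o2 = 50.125 cm gives d_i2 = -8.337 cm.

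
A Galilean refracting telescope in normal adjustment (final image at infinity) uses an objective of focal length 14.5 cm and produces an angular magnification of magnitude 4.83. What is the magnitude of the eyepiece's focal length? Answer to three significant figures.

|M| = f_obj/|f_eye|, so |f_eye| = f_obj/|M| = 14.5/4.83 = 3.002 cm.
(The eyepiece is diverging, so its signed focal length is -3.002 cm.)

3.00 cm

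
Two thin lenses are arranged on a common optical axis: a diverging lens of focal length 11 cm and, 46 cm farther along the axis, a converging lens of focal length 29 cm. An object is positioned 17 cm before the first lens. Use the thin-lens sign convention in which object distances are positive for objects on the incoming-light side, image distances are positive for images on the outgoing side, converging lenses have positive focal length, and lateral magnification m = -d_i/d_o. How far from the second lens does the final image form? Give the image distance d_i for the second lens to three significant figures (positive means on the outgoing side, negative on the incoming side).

64.5 cm

First lens: d_i1 = 1/(1/(-11) - 1/17) = -6.679 cm.
The intermediate image is virtual, 6.679 cm to the left of lens 1, so d_o2 = L - d_i1 = 46 - (-6.679) = 52.679 cm.
Second lens: d_i2 = 1/(1/29 - 1/(52.679)) = 64.517 cm.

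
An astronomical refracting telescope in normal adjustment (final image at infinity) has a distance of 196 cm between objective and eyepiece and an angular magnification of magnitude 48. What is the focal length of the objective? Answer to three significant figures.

192 cm

In normal adjustment the tube length equals f_obj + f_eye and |M| = f_obj/f_eye.
So f_obj = 48 f_eye and 48 f_eye + f_eye = 196 cm, giving f_eye = 196/49 = 4.000 cm and f_obj = 192.000 cm.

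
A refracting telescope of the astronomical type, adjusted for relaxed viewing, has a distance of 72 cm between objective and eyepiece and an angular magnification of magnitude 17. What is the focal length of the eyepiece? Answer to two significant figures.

4.0 cm

In normal adjustment the tube length equals f_obj + f_eye and |M| = f_obj/f_eye.
So f_obj = 17 f_eye and 17 f_eye + f_eye = 72 cm, giving f_eye = 72/18 = 4.000 cm and f_obj = 68.000 cm.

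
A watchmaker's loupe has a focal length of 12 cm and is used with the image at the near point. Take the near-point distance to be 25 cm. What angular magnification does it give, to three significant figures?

3.08

M = 1 + D/f = 1 + 25/12 = 3.083.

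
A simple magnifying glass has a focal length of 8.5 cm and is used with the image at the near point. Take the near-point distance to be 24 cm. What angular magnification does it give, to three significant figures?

M = 1 + D/f = 1 + 24/8.5 = 3.824.

3.82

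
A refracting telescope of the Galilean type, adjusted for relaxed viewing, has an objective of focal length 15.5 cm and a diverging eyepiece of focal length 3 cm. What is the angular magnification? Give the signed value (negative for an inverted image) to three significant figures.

5.17

M = -f_obj/f_eye = -15.5/(-3) = 5.167.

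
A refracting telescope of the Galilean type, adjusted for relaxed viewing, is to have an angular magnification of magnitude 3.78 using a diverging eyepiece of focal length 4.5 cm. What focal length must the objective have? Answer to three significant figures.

|M| = f_obj/|f_eye|, so f_obj = |M| x |f_eye| = 3.78 x 4.5 = 17.010 cm.

17.0 cm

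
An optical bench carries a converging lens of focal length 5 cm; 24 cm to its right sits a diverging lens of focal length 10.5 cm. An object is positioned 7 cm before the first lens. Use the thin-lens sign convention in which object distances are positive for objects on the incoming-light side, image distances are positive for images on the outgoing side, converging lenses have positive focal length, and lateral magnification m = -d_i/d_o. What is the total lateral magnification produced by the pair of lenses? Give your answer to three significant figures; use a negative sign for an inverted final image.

Applying the thin-lens equation to the first lens, 1/5 = 1/7 + 1/d_i1, which gives d_i1 = 17.500 cm.
Its lateral magnification is m_1 = -d_i1/d_o1 = -(17.500)/7 = -2.5000.
That image sits 6.500 cm in front of the second lens, so d_o2 = 6.500 cm.
Applying the thin-lens equation again with f_2 = -10.5 cm and d_o2 = 6.500 cm gives d_i2 = -4.015 cm.
m_2 = -(-4.015)/(6.500) = 0.6176.
Overall magnification: m = m_1 m_2 = -1.5441.

-1.54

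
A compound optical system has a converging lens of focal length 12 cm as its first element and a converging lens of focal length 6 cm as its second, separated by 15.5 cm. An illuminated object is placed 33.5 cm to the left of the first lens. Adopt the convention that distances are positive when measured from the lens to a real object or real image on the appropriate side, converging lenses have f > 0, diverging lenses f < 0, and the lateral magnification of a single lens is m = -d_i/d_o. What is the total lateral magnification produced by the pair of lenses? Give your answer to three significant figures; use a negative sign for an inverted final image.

Applying the thin-lens equation to the first lens, 1/12 = 1/33.5 + 1/d_i1, which gives d_i1 = 18.698 cm.
Its lateral magnification is m_1 = -d_i1/d_o1 = -(18.698)/33.5 = -0.5581.
This image would form 18.698 cm past lens 1, i.e. 3.198 cm beyond lens 2, so it is a virtual object for lens 2: d_o2 = 15.5 - 18.698 = -3.198 cm.
Applying the thin-lens equation again with f_2 = 6 cm and d_o2 = -3.198 cm gives d_i2 = 2.086 cm.
m_2 = -(2.086)/(-3.198) = 0.6523.
The system's lateral magnification is m_1 m_2 = (-0.5581)(0.6523) = -0.3641.

-0.364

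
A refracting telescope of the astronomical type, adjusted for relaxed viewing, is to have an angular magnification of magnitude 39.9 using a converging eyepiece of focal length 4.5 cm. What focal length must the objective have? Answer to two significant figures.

|M| = f_obj/|f_eye|, so f_obj = |M| x |f_eye| = 39.9 x 4.5 = 179.550 cm.

180 cm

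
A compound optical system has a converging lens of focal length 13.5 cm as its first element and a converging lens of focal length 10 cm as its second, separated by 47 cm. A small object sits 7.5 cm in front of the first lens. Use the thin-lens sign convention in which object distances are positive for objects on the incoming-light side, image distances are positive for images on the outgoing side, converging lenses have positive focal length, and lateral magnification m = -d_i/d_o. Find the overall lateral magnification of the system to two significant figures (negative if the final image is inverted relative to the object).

Lens 1: 1/d_i1 = 1/f_1 - 1/d_o1 = 1/13.5 - 1/7.5 = -0.05926 cm^-1, so d_i1 = -16.875 cm.
m_1 = -(-16.875)/7.5 = 2.2500.
The intermediate image is virtual, 16.875 cm to the left of lens 1, so d_o2 = L - d_i1 = 47 - (-16.875) = 63.875 cm.
Lens 2: 1/d_i2 = 1/f_2 - 1/d_o2 = 1/10 - 1/(63.875) = 0.08434 cm^-1, so d_i2 = 11.856 cm.
m_2 = -(11.856)/(63.875) = -0.1856.
Total m = m_1 x m_2 = (2.2500)(-0.1856) = -0.4176.

-0.42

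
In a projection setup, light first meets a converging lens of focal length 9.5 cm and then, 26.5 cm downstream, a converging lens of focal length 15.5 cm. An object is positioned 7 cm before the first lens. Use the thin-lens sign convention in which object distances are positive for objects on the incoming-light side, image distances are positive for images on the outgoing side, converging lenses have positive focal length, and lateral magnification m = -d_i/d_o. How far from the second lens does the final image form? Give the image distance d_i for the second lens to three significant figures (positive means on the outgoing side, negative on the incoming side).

First lens: d_i1 = 1/(1/9.5 - 1/7) = -26.600 cm.
With d_i1 < 0 the first image is virtual and lies on the object side; the object distance for lens 2 is d_o2 = 26.5 - (-26.600) = 53.100 cm.
Second lens: d_i2 = 1/(1/15.5 - 1/(53.100)) = 21.890 cm.

21.9 cm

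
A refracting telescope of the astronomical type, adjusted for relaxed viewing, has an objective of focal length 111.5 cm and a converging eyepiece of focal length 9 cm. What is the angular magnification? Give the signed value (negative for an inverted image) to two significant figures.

-12

M = -f_obj/f_eye = -111.5/(9) = -12.389.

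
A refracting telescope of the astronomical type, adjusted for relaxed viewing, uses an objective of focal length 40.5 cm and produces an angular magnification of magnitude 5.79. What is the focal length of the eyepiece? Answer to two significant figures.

|M| = f_obj/f_eye, so f_eye = f_obj/|M| = 40.5/5.79 = 6.995 cm.

7.0 cm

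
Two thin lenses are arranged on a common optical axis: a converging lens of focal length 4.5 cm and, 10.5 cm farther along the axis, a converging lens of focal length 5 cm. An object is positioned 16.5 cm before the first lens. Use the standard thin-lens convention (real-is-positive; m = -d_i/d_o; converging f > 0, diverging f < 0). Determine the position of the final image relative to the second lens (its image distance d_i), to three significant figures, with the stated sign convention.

-31.4 cm

Applying the thin-lens equation to the first lens, 1/4.5 = 1/16.5 + 1/d_i1, which gives d_i1 = 6.188 cm.
Object distance for lens 2: d_o2 = 10.5 - 6.188 = 4.312 cm.
Applying the thin-lens equation again with f_2 = 5 cm and d_o2 = 4.312 cm gives d_i2 = -31.364 cm.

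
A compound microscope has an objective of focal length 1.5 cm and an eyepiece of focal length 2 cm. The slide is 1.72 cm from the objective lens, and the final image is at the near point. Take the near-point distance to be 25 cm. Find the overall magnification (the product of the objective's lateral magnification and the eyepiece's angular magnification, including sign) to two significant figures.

-92

Objective: 1/d_i = 1/f_obj - 1/d_o = 1/1.5 - 1/1.72 = 0.08527 cm^-1, so d_i = 11.727 cm.
m_obj = -d_i/d_o = -11.727/1.72 = -6.818.
Eyepiece angular magnification (image at near point): M_eye = 1 + D/f_e = 1 + 25/2 = 13.500.
Overall M = m_obj x M_eye = (-6.818)(13.500) = -92.05.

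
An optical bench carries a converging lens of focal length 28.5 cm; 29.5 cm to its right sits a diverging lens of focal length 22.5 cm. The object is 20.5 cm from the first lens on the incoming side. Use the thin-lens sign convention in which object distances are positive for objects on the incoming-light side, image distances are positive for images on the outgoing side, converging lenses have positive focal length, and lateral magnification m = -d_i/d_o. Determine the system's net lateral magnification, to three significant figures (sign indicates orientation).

0.641

First lens: d_i1 = 1/(1/28.5 - 1/20.5) = -73.031 cm.
m_1 = -(-73.031)/20.5 = 3.5625.
The intermediate image is virtual, 73.031 cm to the left of lens 1, so d_o2 = L - d_i1 = 29.5 - (-73.031) = 102.531 cm.
Second lens: d_i2 = 1/(1/(-22.5) - 1/(102.531)) = -18.451 cm.
m_2 = -(-18.451)/(102.531) = 0.1800.
The system's lateral magnification is m_1 m_2 = (3.5625)(0.1800) = 0.6411.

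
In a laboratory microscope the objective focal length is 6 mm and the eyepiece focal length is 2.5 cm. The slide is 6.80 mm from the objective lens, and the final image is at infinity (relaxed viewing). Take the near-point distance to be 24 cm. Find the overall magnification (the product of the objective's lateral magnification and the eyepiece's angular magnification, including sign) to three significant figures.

Convert to cm: f_obj = 6 mm = 0.6 cm; d_o = 6.80 mm = 0.68 cm.
Objective: 1/d_i = 1/f_obj - 1/d_o = 1/0.6 - 1/0.68 = 0.19608 cm^-1, so d_i = 5.100 cm.
m_obj = -d_i/d_o = -5.100/0.68 = -7.500.
Eyepiece angular magnification (image at infinity): M_eye = D/f_e = 24/2.5 = 9.600.
Overall M = m_obj x M_eye = (-7.500)(9.600) = -72.00.

-72.0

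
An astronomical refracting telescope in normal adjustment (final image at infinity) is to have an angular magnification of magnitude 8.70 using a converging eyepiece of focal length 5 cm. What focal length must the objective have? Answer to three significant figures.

|M| = f_obj/|f_eye|, so f_obj = |M| x |f_eye| = 8.7 x 5 = 43.500 cm.

43.5 cm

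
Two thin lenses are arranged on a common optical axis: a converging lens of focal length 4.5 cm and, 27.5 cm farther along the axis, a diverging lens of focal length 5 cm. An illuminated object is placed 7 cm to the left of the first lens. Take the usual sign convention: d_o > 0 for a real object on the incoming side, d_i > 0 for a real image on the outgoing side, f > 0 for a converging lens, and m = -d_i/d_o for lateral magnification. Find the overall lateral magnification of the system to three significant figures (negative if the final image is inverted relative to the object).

-0.452

Lens 1: 1/d_i1 = 1/f_1 - 1/d_o1 = 1/4.5 - 1/7 = 0.07937 cm^-1, so d_i1 = 12.600 cm.
m_1 = -(12.600)/7 = -1.8000.
That image sits 14.900 cm in front of the second lens, so d_o2 = 14.900 cm.
Lens 2: 1/d_i2 = 1/f_2 - 1/d_o2 = 1/(-5) - 1/(14.900) = -0.26711 cm^-1, so d_i2 = -3.744 cm.
m_2 = -(-3.744)/(14.900) = 0.2513.
Total m = m_1 x m_2 = (-1.8000)(0.2513) = -0.4523.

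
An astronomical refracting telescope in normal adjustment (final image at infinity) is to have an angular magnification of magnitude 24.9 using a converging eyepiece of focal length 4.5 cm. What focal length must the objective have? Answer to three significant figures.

|M| = f_obj/|f_eye|, so f_obj = |M| x |f_eye| = 24.9 x 4.5 = 112.050 cm.

112 cm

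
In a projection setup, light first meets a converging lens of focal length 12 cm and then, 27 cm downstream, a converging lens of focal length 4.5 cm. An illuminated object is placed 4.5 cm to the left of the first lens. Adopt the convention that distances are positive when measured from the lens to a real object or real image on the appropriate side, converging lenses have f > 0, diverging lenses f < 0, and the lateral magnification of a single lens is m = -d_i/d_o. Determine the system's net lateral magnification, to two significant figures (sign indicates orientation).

Applying the thin-lens equation to the first lens, 1/12 = 1/4.5 + 1/d_i1, which gives d_i1 = -7.200 cm.
Its lateral magnification is m_1 = -d_i1/d_o1 = -(-7.200)/4.5 = 1.6000.
The intermediate image is virtual, 7.200 cm to the left of lens 1, so d_o2 = L - d_i1 = 27 - (-7.200) = 34.200 cm.
Applying the thin-lens equation again with f_2 = 4.5 cm and d_o2 = 34.200 cm gives d_i2 = 5.182 cm.
m_2 = -(5.182)/(34.200) = -0.1515.
Total m = m_1 x m_2 = (1.6000)(-0.1515) = -0.2424.

-0.24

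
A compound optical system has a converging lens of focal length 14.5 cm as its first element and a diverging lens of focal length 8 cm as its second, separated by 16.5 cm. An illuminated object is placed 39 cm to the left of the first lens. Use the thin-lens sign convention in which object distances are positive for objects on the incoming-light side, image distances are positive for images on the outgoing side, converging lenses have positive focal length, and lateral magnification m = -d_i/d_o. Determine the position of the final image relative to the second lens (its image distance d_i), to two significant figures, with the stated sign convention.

37 cm

Applying the thin-lens equation to the first lens, 1/14.5 = 1/39 + 1/d_i1, which gives d_i1 = 23.082 cm.
This image would form 23.082 cm past lens 1, i.e. 6.582 cm beyond lens 2, so it is a virtual object for lens 2: d_o2 = 16.5 - 23.082 = -6.582 cm.
Applying the thin-lens equation again with f_2 = -8 cm and d_o2 = -6.582 cm gives d_i2 = 37.122 cm.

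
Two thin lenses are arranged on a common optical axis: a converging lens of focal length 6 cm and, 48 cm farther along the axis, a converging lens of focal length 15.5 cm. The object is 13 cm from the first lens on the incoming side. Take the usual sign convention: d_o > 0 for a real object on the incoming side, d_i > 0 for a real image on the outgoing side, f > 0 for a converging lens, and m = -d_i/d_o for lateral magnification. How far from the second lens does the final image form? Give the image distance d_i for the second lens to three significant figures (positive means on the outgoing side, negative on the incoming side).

26.7 cm

Lens 1: 1/d_i1 = 1/f_1 - 1/d_o1 = 1/6 - 1/13 = 0.08974 cm^-1, so d_i1 = 11.143 cm.
Object distance for lens 2: d_o2 = 48 - 11.143 = 36.857 cm.
Lens 2: 1/d_i2 = 1/f_2 - 1/d_o2 = 1/15.5 - 1/(36.857) = 0.03738 cm^-1, so d_i2 = 26.749 cm.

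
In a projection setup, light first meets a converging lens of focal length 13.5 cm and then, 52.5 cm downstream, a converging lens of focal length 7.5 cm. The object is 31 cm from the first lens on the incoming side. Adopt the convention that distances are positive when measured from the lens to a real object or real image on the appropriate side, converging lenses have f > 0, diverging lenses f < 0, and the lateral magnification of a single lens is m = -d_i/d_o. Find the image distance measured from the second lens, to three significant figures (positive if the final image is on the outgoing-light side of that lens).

Lens 1: 1/d_i1 = 1/f_1 - 1/d_o1 = 1/13.5 - 1/31 = 0.04182 cm^-1, so d_i1 = 23.914 cm.
The intermediate image is 23.914 cm to the right of lens 1, so d_o2 = L - d_i1 = 52.5 - 23.914 = 28.586 cm.
Lens 2: 1/d_i2 = 1/f_2 - 1/d_o2 = 1/7.5 - 1/(28.586) = 0.09835 cm^-1, so d_i2 = 10.168 cm.

10.2 cm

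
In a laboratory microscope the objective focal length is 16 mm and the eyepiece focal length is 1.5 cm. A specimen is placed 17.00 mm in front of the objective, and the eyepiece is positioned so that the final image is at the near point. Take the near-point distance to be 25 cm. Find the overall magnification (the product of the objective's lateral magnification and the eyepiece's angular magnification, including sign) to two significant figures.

Convert to cm: f_obj = 16 mm = 1.6 cm; d_o = 17.00 mm = 1.70 cm.
Objective: 1/d_i = 1/f_obj - 1/d_o = 1/1.6 - 1/1.70 = 0.03676 cm^-1, so d_i = 27.200 cm.
m_obj = -d_i/d_o = -27.200/1.70 = -16.000.
Eyepiece angular magnification (image at near point): M_eye = 1 + D/f_e = 1 + 25/1.5 = 17.667.
Overall M = m_obj x M_eye = (-16.000)(17.667) = -282.67.

-280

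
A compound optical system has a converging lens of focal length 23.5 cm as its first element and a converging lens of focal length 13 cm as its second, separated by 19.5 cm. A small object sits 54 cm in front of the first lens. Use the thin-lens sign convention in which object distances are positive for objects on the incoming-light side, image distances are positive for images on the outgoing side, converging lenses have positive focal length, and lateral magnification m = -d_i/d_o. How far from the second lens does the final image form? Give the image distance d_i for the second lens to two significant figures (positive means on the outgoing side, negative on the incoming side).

8.2 cm

Applying the thin-lens equation to the first lens, 1/23.5 = 1/54 + 1/d_i1, which gives d_i1 = 41.607 cm.
This image would form 41.607 cm past lens 1, i.e. 22.107 cm beyond lens 2, so it is a virtual object for lens 2: d_o2 = 19.5 - 41.607 = -22.107 cm.
Applying the thin-lens equation again with f_2 = 13 cm and d_o2 = -22.107 cm gives d_i2 = 8.186 cm.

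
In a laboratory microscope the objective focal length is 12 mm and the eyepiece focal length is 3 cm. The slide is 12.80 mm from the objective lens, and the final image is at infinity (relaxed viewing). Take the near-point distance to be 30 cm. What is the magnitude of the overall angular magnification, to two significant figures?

Convert to cm: f_obj = 12 mm = 1.2 cm; d_o = 12.80 mm = 1.28 cm.
Objective: 1/d_i = 1/f_obj - 1/d_o = 1/1.2 - 1/1.28 = 0.05208 cm^-1, so d_i = 19.200 cm.
m_obj = -d_i/d_o = -19.200/1.28 = -15.000.
Eyepiece angular magnification (image at infinity): M_eye = D/f_e = 30/3 = 10.000.
Overall M = m_obj x M_eye = (-15.000)(10.000) = -150.00.
|M| = 150.00.

150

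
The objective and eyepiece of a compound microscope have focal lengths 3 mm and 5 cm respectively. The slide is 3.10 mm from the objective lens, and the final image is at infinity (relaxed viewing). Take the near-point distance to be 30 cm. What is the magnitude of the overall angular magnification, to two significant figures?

180

Convert to cm: f_obj = 3 mm = 0.3 cm; d_o = 3.10 mm = 0.31 cm.
Objective: 1/d_i = 1/f_obj - 1/d_o = 1/0.3 - 1/0.31 = 0.10753 cm^-1, so d_i = 9.300 cm.
m_obj = -d_i/d_o = -9.300/0.31 = -30.000.
Eyepiece angular magnification (image at infinity): M_eye = D/f_e = 30/5 = 6.000.
Overall M = m_obj x M_eye = (-30.000)(6.000) = -180.00.
|M| = 180.00.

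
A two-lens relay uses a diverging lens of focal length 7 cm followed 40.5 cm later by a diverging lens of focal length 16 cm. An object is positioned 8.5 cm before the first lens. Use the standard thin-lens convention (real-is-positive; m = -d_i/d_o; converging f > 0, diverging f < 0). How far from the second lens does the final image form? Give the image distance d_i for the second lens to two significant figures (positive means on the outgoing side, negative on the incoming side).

Lens 1: 1/d_i1 = 1/f_1 - 1/d_o1 = 1/(-7) - 1/8.5 = -0.26050 cm^-1, so d_i1 = -3.839 cm.
With d_i1 < 0 the first image is virtual and lies on the object side; the object distance for lens 2 is d_o2 = 40.5 - (-3.839) = 44.339 cm.
Lens 2: 1/d_i2 = 1/f_2 - 1/d_o2 = 1/(-16) - 1/(44.339) = -0.08505 cm^-1, so d_i2 = -11.757 cm.

-12 cm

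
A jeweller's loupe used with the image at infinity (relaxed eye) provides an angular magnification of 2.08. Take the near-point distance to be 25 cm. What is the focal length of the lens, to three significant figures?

For the image at infinity, M = D/f.
f = D/M = 25/2.08 = 12.019 cm.

12.0 cm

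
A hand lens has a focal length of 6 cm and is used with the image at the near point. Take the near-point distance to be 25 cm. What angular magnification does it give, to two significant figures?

5.2

M = 1 + D/f = 1 + 25/6 = 5.167.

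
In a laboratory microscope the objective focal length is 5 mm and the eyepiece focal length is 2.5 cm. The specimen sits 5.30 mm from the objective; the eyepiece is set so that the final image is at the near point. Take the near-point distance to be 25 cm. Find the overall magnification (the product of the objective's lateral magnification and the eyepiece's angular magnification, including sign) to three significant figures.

Convert to cm: f_obj = 5 mm = 0.5 cm; d_o = 5.30 mm = 0.53 cm.
Objective: 1/d_i = 1/f_obj - 1/d_o = 1/0.5 - 1/0.53 = 0.11321 cm^-1, so d_i = 8.833 cm.
m_obj = -d_i/d_o = -8.833/0.53 = -16.667.
Eyepiece angular magnification (image at near point): M_eye = 1 + D/f_e = 1 + 25/2.5 = 11.000.
Overall M = m_obj x M_eye = (-16.667)(11.000) = -183.33.

-183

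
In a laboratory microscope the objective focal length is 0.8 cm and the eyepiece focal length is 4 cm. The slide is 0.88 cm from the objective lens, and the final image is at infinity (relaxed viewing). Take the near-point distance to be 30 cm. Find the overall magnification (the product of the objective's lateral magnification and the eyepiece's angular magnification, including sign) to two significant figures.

Objective: 1/d_i = 1/f_obj - 1/d_o = 1/0.8 - 1/0.88 = 0.11364 cm^-1, so d_i = 8.800 cm.
m_obj = -d_i/d_o = -8.800/0.88 = -10.000.
Eyepiece angular magnification (image at infinity): M_eye = D/f_e = 30/4 = 7.500.
Overall M = m_obj x M_eye = (-10.000)(7.500) = -75.00.

-75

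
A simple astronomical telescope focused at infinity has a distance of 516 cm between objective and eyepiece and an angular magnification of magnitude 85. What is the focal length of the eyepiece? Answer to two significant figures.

6.0 cm

In normal adjustment the tube length equals f_obj + f_eye and |M| = f_obj/f_eye.
So f_obj = 85 f_eye and 85 f_eye + f_eye = 516 cm, giving f_eye = 516/86 = 6.000 cm and f_obj = 510.000 cm.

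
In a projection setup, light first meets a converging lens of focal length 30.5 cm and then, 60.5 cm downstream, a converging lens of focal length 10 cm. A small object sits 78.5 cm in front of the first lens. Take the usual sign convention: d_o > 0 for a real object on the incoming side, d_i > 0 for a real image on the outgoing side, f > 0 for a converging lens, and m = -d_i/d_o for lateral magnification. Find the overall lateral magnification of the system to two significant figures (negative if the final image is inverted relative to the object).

10

First lens: d_i1 = 1/(1/30.5 - 1/78.5) = 49.880 cm.
m_1 = -(49.880)/78.5 = -0.6354.
Object distance for lens 2: d_o2 = 60.5 - 49.880 = 10.620 cm.
Second lens: d_i2 = 1/(1/10 - 1/(10.620)) = 171.345 cm.
m_2 = -(171.345)/(10.620) = -16.1345.
Overall magnification: m = m_1 m_2 = 10.2521.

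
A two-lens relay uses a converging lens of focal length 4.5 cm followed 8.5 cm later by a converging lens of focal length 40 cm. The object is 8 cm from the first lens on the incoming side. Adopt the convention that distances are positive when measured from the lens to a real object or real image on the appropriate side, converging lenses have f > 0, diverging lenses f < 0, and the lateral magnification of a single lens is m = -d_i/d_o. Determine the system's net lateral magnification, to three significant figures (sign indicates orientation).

First lens: d_i1 = 1/(1/4.5 - 1/8) = 10.286 cm.
m_1 = -(10.286)/8 = -1.2857.
This image would form 10.286 cm past lens 1, i.e. 1.786 cm beyond lens 2, so it is a virtual object for lens 2: d_o2 = 8.5 - 10.286 = -1.786 cm.
Second lens: d_i2 = 1/(1/40 - 1/(-1.786)) = 1.709 cm.
m_2 = -(1.709)/(-1.786) = 0.9573.
Total m = m_1 x m_2 = (-1.2857)(0.9573) = -1.2308.

-1.23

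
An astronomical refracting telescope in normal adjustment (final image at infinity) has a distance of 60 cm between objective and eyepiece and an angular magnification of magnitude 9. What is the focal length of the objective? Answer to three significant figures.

In normal adjustment the tube length equals f_obj + f_eye and |M| = f_obj/f_eye.
So f_obj = 9 f_eye and 9 f_eye + f_eye = 60 cm, giving f_eye = 60/10 = 6.000 cm and f_obj = 54.000 cm.

54.0 cm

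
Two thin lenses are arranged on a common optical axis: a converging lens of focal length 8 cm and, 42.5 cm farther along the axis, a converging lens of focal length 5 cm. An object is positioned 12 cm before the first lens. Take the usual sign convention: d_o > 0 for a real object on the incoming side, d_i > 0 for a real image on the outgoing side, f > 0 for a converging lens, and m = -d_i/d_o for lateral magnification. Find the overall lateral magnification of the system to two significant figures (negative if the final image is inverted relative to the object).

0.74

Applying the thin-lens equation to the first lens, 1/8 = 1/12 + 1/d_i1, which gives d_i1 = 24.000 cm.
Its lateral magnification is m_1 = -d_i1/d_o1 = -(24.000)/12 = -2.0000.
Object distance for lens 2: d_o2 = 42.5 - 24.000 = 18.500 cm.
Applying the thin-lens equation again with f_2 = 5 cm and d_o2 = 18.500 cm gives d_i2 = 6.852 cm.
m_2 = -(6.852)/(18.500) = -0.3704.
Overall magnification: m = m_1 m_2 = 0.7407.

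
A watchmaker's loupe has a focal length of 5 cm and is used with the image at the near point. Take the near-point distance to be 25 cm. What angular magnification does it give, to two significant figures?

M = 1 + D/f = 1 + 25/5 = 6.000.

6.0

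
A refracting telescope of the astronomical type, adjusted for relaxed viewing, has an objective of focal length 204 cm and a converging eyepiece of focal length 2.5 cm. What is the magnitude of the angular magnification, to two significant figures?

82

|M| = f_obj/|f_eye| = 204/2.5 = 81.600.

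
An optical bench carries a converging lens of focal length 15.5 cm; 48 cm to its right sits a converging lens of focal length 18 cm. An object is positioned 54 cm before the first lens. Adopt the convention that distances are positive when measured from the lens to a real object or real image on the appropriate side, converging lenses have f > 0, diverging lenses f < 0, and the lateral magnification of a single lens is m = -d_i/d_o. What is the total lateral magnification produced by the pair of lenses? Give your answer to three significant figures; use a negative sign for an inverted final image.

0.877

First lens: d_i1 = 1/(1/15.5 - 1/54) = 21.740 cm.
m_1 = -(21.740)/54 = -0.4026.
Object distance for lens 2: d_o2 = 48 - 21.740 = 26.260 cm.
Second lens: d_i2 = 1/(1/18 - 1/(26.260)) = 57.226 cm.
m_2 = -(57.226)/(26.260) = -2.1792.
Overall magnification: m = m_1 m_2 = 0.8774.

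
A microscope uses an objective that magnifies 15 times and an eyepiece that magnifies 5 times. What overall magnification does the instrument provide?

75

The overall magnification of a compound microscope is the product of the objective and eyepiece magnifications:
M = M_obj x M_eye = 15 x 5 = 75.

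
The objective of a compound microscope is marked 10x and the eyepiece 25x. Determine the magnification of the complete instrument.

The overall magnification of a compound microscope is the product of the objective and eyepiece magnifications:
M = M_obj x M_eye = 10 x 25 = 250.

250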